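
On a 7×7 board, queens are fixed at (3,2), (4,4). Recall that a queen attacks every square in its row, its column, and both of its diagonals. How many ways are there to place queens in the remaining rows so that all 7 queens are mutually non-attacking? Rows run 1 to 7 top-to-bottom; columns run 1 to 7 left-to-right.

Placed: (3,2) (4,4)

Branch on row 1: col 3 → 1; col 5 → 1; col 6 → 0.
Sum: 1 + 1 + 0 = 2.

2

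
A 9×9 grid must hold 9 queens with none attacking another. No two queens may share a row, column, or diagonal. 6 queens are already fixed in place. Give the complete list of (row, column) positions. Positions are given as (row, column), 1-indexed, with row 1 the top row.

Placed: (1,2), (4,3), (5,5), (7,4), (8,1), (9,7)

(1,2) (2,6) (3,9) (4,3) (5,5) (6,8) (7,4) (8,1) (9,7)

Row 2: attacked by (1,2)→{1,2,3}; (4,3)→{1,3,5}; (5,5)→{2,5,8}; (7,4)→{4,9}; (8,1)→{1,7}; (9,7)→{7}. Safe: 6. Place at column 6.
Row 3: attacked by (1,2)→{2,4}; (2,6)→{5,6,7}; (4,3)→{2,3,4}; (5,5)→{3,5,7}; (7,4)→{4,8}; (8,1)→{1,6}; (9,7)→{1,7}. Safe: 9. Place at column 9.
Row 6: attacked by (1,2)→{2,7}; (2,6)→{2,6}; (3,9)→{6,9}; (4,3)→{1,3,5}; (5,5)→{4,5,6}; (7,4)→{3,4,5}; (8,1)→{1,3}; (9,7)→{4,7}. Safe: 8. Place at column 8.
Columns [2, 6, 9, 3, 5, 8, 4, 1, 7], r−c [-1, -4, -6, 1, 0, -2, 3, 7, 2], r+c [3, 8, 12, 7, 10, 14, 11, 9, 16] are all distinct, so no two queens attack.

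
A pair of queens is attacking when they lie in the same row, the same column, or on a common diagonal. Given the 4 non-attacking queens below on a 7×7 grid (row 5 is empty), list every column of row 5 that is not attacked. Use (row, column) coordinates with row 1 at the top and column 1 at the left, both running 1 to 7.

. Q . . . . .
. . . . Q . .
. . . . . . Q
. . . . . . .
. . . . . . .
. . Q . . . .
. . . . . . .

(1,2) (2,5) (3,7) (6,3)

columns 1

(1,2) attacks row 5 at column 2 and diagonals 6.
(2,5) attacks row 5 at column 5 and diagonals 2.
(3,7) attacks row 5 at column 7 and diagonals 5.
(6,3) attacks row 5 at column 3 and diagonals 2, 4.
Attacked columns: {2, 3, 4, 5, 6, 7}. Safe: {1}.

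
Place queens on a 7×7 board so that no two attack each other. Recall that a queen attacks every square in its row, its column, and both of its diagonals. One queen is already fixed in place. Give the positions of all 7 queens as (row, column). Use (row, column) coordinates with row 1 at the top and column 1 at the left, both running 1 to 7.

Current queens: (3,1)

(1,2) (2,4) (3,1) (4,7) (5,5) (6,3) (7,6)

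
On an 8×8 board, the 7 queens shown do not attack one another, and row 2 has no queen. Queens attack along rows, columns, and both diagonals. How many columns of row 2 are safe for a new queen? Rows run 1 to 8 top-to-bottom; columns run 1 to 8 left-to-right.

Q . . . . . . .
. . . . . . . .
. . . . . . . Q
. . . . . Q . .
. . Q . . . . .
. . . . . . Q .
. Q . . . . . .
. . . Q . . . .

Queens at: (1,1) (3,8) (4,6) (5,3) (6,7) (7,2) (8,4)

(1,1) attacks row 2 at column 1 and diagonals 2.
(3,8) attacks row 2 at column 8 and diagonals 7.
(4,6) attacks row 2 at column 6 and diagonals 4, 8.
(5,3) attacks row 2 at column 3 and diagonals 6.
(6,7) attacks row 2 at column 7 and diagonals 3.
(7,2) attacks row 2 at column 2 and diagonals 7.
(8,4) attacks row 2 at column 4.
Attacked columns: {1, 2, 3, 4, 6, 7, 8}. Safe: {5}.

1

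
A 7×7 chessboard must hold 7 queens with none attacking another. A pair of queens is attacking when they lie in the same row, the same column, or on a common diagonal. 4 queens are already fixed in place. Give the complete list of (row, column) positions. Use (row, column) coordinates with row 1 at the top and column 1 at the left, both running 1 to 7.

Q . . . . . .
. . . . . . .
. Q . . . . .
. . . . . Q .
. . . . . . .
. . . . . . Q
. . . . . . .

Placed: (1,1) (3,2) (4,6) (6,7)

Row 2: attacked by (1,1)→{1,2}; (3,2)→{1,2,3}; (4,6)→{4,6}; (6,7)→{3,7}. Safe: 5. Place at column 5.
Row 5: attacked by (1,1)→{1,5}; (2,5)→{2,5}; (3,2)→{2,4}; (4,6)→{5,6,7}; (6,7)→{6,7}. Safe: 3. Place at column 3.
Row 7: attacked by (1,1)→{1,7}; (2,5)→{5}; (3,2)→{2,6}; (4,6)→{3,6}; (5,3)→{1,3,5}; (6,7)→{6,7}. Safe: 4. Place at column 4.
Columns [1, 5, 2, 6, 3, 7, 4], r−c [0, -3, 1, -2, 2, -1, 3], r+c [2, 7, 5, 10, 8, 13, 11] are all distinct, so no two queens attack.

(1,1) (2,5) (3,2) (4,6) (5,3) (6,7) (7,4)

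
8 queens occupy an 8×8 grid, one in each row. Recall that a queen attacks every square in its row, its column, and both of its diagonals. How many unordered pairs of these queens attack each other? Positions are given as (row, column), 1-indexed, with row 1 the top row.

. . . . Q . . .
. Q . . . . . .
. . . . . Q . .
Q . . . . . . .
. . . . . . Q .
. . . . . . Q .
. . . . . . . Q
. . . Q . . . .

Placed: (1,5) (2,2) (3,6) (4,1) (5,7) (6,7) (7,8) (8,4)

Same column: (5,7)–(6,7) (column 7).
Same diagonal: (5,7)–(8,4) (|5−8| = |7−4| = 3); (6,7)–(7,8) (|6−7| = |7−8| = 1).
Total attacking pairs: 3.

3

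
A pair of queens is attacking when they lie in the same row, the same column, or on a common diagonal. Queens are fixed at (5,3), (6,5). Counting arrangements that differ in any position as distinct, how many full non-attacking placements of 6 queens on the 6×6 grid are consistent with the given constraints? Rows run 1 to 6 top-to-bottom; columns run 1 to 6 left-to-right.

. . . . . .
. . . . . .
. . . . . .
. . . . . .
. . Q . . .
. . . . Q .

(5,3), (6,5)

Branch on row 1: col 1 → 0; col 2 → 1; col 4 → 0; col 6 → 0.
Sum: 0 + 1 + 0 + 0 = 1.

1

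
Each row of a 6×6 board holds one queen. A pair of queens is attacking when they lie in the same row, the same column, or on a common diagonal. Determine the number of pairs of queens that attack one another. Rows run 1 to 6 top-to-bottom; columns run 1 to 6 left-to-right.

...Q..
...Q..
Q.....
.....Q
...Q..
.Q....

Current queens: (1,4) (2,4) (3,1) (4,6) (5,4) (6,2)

Same column: (1,4)–(2,4) (column 4); (1,4)–(5,4) (column 4); (2,4)–(5,4) (column 4).
Same diagonal: (2,4)–(4,6) (|2−4| = |4−6| = 2).
Total attacking pairs: 4.

4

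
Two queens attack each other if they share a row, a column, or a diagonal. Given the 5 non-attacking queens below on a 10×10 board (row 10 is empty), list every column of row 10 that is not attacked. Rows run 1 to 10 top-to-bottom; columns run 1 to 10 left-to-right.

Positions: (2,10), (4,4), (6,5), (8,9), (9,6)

columns 3, 8

(2,10) attacks row 10 at column 10 and diagonals 2.
(4,4) attacks row 10 at column 4 and diagonals 10.
(6,5) attacks row 10 at column 5 and diagonals 1, 9.
(8,9) attacks row 10 at column 9 and diagonals 7.
(9,6) attacks row 10 at column 6 and diagonals 5, 7.
Attacked columns: {1, 2, 4, 5, 6, 7, 9, 10}. Safe: {3, 8}.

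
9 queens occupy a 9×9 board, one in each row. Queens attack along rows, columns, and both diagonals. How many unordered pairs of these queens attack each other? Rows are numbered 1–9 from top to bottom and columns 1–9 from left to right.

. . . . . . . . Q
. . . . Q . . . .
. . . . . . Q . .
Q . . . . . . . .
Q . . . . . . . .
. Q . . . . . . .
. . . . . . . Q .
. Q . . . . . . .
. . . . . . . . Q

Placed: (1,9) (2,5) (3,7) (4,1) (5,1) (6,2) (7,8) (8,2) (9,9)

Same column: (1,9)–(9,9) (column 9); (4,1)–(5,1) (column 1); (6,2)–(8,2) (column 2).
Same diagonal: (1,9)–(3,7) (|1−3| = |9−7| = 2); (1,9)–(8,2) (|1−8| = |9−2| = 7); (3,7)–(8,2) (|3−8| = |7−2| = 5); (5,1)–(6,2) (|5−6| = |1−2| = 1).
Total attacking pairs: 7.

7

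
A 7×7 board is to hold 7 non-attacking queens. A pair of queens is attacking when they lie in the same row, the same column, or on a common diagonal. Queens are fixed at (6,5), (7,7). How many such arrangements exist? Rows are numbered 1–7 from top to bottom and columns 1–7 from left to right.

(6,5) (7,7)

Branch on row 1: col 2 → 1; col 3 → 0; col 4 → 0; col 6 → 0.
Sum: 1 + 0 + 0 + 0 = 1.

1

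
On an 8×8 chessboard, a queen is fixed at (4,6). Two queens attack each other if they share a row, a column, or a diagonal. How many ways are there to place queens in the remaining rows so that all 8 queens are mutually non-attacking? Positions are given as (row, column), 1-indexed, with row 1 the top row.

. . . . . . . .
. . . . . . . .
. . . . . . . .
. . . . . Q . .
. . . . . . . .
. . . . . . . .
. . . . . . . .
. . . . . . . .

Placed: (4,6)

12

Branch on row 1: col 1 → 2; col 2 → 1; col 4 → 1; col 5 → 6; col 7 → 1; col 8 → 1.
Sum: 2 + 1 + 1 + 6 + 1 + 1 = 12.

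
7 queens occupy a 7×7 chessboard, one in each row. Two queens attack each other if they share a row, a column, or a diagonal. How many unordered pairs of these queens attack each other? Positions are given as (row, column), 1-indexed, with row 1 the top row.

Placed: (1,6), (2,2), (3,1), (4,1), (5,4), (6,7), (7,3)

Same column: (3,1)–(4,1) (column 1).
Same diagonal: (2,2)–(3,1) (|2−3| = |2−1| = 1).
Total attacking pairs: 2.

2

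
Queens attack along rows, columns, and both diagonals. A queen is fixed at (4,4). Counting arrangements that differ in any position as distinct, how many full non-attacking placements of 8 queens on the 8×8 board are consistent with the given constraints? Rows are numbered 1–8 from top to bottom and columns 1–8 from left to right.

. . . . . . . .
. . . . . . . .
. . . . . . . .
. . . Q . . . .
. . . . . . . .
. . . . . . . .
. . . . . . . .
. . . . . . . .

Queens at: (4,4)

8

Branch on row 1: col 2 → 1; col 3 → 1; col 5 → 4; col 6 → 2; col 8 → 0.
Sum: 1 + 1 + 4 + 2 + 0 = 8.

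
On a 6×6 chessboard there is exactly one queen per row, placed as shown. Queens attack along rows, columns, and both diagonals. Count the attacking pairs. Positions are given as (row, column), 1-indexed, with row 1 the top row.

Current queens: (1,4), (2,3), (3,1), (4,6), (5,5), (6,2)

Same diagonal: (1,4)–(2,3) (|1−2| = |4−3| = 1); (4,6)–(5,5) (|4−5| = |6−5| = 1).
Total attacking pairs: 2.

2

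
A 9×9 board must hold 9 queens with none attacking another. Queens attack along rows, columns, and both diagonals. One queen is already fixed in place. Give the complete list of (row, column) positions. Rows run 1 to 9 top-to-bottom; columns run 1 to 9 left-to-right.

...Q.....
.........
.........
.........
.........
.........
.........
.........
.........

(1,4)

(1,4) (2,9) (3,5) (4,8) (5,1) (6,3) (7,6) (8,2) (9,7)

Row 2: attacked by (1,4)→{3,4,5}. Safe: 1, 2, 6, 7, 8, 9. Place at column 9.
Row 3: attacked by (1,4)→{2,4,6}; (2,9)→{8,9}. Safe: 1, 3, 5, 7. Place at column 5.
Row 4: attacked by (1,4)→{1,4,7}; (2,9)→{7,9}; (3,5)→{4,5,6}. Safe: 2, 3, 8. Place at column 8.
Row 5: attacked by (1,4)→{4,8}; (2,9)→{6,9}; (3,5)→{3,5,7}; (4,8)→{7,8,9}. Safe: 1, 2. Place at column 1.
Row 6: attacked by (1,4)→{4,9}; (2,9)→{5,9}; (3,5)→{2,5,8}; (4,8)→{6,8}; (5,1)→{1,2}. Safe: 3, 7. Place at column 3.
Row 7: attacked by (1,4)→{4}; (2,9)→{4,9}; (3,5)→{1,5,9}; (4,8)→{5,8}; (5,1)→{1,3}; (6,3)→{2,3,4}. Safe: 6, 7. Place at column 6.
Row 8: attacked by (1,4)→{4}; (2,9)→{3,9}; (3,5)→{5}; (4,8)→{4,8}; (5,1)→{1,4}; (6,3)→{1,3,5}; (7,6)→{5,6,7}. Safe: 2. Place at column 2.
Row 9: attacked by (1,4)→{4}; (2,9)→{2,9}; (3,5)→{5}; (4,8)→{3,8}; (5,1)→{1,5}; (6,3)→{3,6}; (7,6)→{4,6,8}; (8,2)→{1,2,3}. Safe: 7. Place at column 7.
Columns [4, 9, 5, 8, 1, 3, 6, 2, 7], r−c [-3, -7, -2, -4, 4, 3, 1, 6, 2], r+c [5, 11, 8, 12, 6, 9, 13, 10, 16] are all distinct, so no two queens attack.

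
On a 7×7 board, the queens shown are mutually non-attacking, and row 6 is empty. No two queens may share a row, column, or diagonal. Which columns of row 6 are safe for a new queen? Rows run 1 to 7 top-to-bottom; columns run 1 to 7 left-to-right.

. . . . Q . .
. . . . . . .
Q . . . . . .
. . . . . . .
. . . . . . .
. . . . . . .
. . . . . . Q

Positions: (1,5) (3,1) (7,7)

columns 2, 3

(1,5) attacks row 6 at column 5.
(3,1) attacks row 6 at column 1 and diagonals 4.
(7,7) attacks row 6 at column 7 and diagonals 6.
Attacked columns: {1, 4, 5, 6, 7}. Safe: {2, 3}.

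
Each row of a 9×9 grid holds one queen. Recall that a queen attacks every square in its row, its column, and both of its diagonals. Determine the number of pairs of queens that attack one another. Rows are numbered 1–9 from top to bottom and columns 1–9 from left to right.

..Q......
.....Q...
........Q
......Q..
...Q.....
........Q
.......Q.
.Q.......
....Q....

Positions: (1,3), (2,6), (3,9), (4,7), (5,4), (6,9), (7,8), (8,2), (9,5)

Same column: (3,9)–(6,9) (column 9).
Same diagonal: (4,7)–(6,9) (|4−6| = |7−9| = 2); (6,9)–(7,8) (|6−7| = |9−8| = 1).
Total attacking pairs: 3.

3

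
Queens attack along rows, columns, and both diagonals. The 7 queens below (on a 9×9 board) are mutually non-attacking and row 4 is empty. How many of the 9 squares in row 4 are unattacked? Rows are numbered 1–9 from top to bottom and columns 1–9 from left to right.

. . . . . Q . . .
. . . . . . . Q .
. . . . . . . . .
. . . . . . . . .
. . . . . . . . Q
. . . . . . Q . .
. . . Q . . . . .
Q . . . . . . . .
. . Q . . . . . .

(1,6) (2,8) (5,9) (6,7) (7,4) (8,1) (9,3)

1

(1,6) attacks row 4 at column 6 and diagonals 3, 9.
(2,8) attacks row 4 at column 8 and diagonals 6.
(5,9) attacks row 4 at column 9 and diagonals 8.
(6,7) attacks row 4 at column 7 and diagonals 5, 9.
(7,4) attacks row 4 at column 4 and diagonals 1, 7.
(8,1) attacks row 4 at column 1 and diagonals 5.
(9,3) attacks row 4 at column 3 and diagonals 8.
Attacked columns: {1, 3, 4, 5, 6, 7, 8, 9}. Safe: {2}.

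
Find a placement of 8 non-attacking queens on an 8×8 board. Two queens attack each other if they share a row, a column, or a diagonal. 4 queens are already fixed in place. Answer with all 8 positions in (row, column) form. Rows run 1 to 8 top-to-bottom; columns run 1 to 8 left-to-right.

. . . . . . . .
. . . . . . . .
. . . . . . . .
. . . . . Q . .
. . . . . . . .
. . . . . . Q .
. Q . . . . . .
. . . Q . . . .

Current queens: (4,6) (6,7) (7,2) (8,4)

(1,1) (2,5) (3,8) (4,6) (5,3) (6,7) (7,2) (8,4)

Row 1: attacked by (4,6)→{3,6}; (6,7)→{2,7}; (7,2)→{2,8}; (8,4)→{4}. Safe: 1, 5. Place at column 1.
Row 2: attacked by (1,1)→{1,2}; (4,6)→{4,6,8}; (6,7)→{3,7}; (7,2)→{2,7}; (8,4)→{4}. Safe: 5. Place at column 5.
Row 3: attacked by (1,1)→{1,3}; (2,5)→{4,5,6}; (4,6)→{5,6,7}; (6,7)→{4,7}; (7,2)→{2,6}; (8,4)→{4}. Safe: 8. Place at column 8.
Row 5: attacked by (1,1)→{1,5}; (2,5)→{2,5,8}; (3,8)→{6,8}; (4,6)→{5,6,7}; (6,7)→{6,7,8}; (7,2)→{2,4}; (8,4)→{1,4,7}. Safe: 3. Place at column 3.
Columns [1, 5, 8, 6, 3, 7, 2, 4], r−c [0, -3, -5, -2, 2, -1, 5, 4], r+c [2, 7, 11, 10, 8, 13, 9, 12] are all distinct, so no two queens attack.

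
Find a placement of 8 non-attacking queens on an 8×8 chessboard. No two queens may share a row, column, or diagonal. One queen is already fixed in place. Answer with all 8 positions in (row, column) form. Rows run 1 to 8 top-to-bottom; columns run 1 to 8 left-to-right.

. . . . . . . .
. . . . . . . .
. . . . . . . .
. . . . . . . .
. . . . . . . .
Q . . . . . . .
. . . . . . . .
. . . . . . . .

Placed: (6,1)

(1,7) (2,4) (3,2) (4,8) (5,6) (6,1) (7,3) (8,5)

Row 1: attacked by (6,1)→{1,6}. Safe: 2, 3, 4, 5, 7, 8. Place at column 7.
Row 2: attacked by (1,7)→{6,7,8}; (6,1)→{1,5}. Safe: 2, 3, 4. Place at column 4.
Row 3: attacked by (1,7)→{5,7}; (2,4)→{3,4,5}; (6,1)→{1,4}. Safe: 2, 6, 8. Place at column 2.
Row 4: attacked by (1,7)→{4,7}; (2,4)→{2,4,6}; (3,2)→{1,2,3}; (6,1)→{1,3}. Safe: 5, 8. Place at column 8.
Row 5: attacked by (1,7)→{3,7}; (2,4)→{1,4,7}; (3,2)→{2,4}; (4,8)→{7,8}; (6,1)→{1,2}. Safe: 5, 6. Place at column 6.
Row 7: attacked by (1,7)→{1,7}; (2,4)→{4}; (3,2)→{2,6}; (4,8)→{5,8}; (5,6)→{4,6,8}; (6,1)→{1,2}. Safe: 3. Place at column 3.
Row 8: attacked by (1,7)→{7}; (2,4)→{4}; (3,2)→{2,7}; (4,8)→{4,8}; (5,6)→{3,6}; (6,1)→{1,3}; (7,3)→{2,3,4}. Safe: 5. Place at column 5.
Columns [7, 4, 2, 8, 6, 1, 3, 5], r−c [-6, -2, 1, -4, -1, 5, 4, 3], r+c [8, 6, 5, 12, 11, 7, 10, 13] are all distinct, so no two queens attack.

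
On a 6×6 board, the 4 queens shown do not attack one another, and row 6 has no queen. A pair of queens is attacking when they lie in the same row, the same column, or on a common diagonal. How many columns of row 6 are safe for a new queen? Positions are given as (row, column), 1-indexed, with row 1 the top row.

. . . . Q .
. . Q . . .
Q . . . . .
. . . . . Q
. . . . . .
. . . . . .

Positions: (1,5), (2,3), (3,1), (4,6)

1

(1,5) attacks row 6 at column 5.
(2,3) attacks row 6 at column 3.
(3,1) attacks row 6 at column 1 and diagonals 4.
(4,6) attacks row 6 at column 6 and diagonals 4.
Attacked columns: {1, 3, 4, 5, 6}. Safe: {2}.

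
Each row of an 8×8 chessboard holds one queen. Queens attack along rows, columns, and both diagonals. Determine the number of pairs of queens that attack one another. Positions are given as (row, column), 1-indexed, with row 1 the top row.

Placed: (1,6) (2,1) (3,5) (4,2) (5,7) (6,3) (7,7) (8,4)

Same column: (5,7)–(7,7) (column 7).
Same diagonal: (3,5)–(5,7) (|3−5| = |5−7| = 2); (5,7)–(8,4) (|5−8| = |7−4| = 3).
Total attacking pairs: 3.

3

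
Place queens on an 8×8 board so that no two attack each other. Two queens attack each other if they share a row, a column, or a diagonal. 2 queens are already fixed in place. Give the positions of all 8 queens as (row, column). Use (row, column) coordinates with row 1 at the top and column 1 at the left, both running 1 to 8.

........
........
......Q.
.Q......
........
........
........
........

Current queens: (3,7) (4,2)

(1,6) (2,3) (3,7) (4,2) (5,4) (6,8) (7,1) (8,5)

Row 1: attacked by (3,7)→{5,7}; (4,2)→{2,5}. Safe: 1, 3, 4, 6, 8. Place at column 6.
Row 2: attacked by (1,6)→{5,6,7}; (3,7)→{6,7,8}; (4,2)→{2,4}. Safe: 1, 3. Place at column 3.
Row 5: attacked by (1,6)→{2,6}; (2,3)→{3,6}; (3,7)→{5,7}; (4,2)→{1,2,3}. Safe: 4, 8. Place at column 4.
Row 6: attacked by (1,6)→{1,6}; (2,3)→{3,7}; (3,7)→{4,7}; (4,2)→{2,4}; (5,4)→{3,4,5}. Safe: 8. Place at column 8.
Row 7: attacked by (1,6)→{6}; (2,3)→{3,8}; (3,7)→{3,7}; (4,2)→{2,5}; (5,4)→{2,4,6}; (6,8)→{7,8}. Safe: 1. Place at column 1.
Row 8: attacked by (1,6)→{6}; (2,3)→{3}; (3,7)→{2,7}; (4,2)→{2,6}; (5,4)→{1,4,7}; (6,8)→{6,8}; (7,1)→{1,2}. Safe: 5. Place at column 5.
Columns [6, 3, 7, 2, 4, 8, 1, 5], r−c [-5, -1, -4, 2, 1, -2, 6, 3], r+c [7, 5, 10, 6, 9, 14, 8, 13] are all distinct, so no two queens attack.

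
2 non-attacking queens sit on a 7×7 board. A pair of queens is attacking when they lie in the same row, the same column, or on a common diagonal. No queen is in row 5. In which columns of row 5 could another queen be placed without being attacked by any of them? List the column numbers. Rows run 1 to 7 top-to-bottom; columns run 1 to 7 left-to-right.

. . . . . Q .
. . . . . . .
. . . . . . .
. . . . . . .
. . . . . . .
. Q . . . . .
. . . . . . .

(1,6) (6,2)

columns 4, 5, 7

(1,6) attacks row 5 at column 6 and diagonals 2.
(6,2) attacks row 5 at column 2 and diagonals 1, 3.
Attacked columns: {1, 2, 3, 6}. Safe: {4, 5, 7}.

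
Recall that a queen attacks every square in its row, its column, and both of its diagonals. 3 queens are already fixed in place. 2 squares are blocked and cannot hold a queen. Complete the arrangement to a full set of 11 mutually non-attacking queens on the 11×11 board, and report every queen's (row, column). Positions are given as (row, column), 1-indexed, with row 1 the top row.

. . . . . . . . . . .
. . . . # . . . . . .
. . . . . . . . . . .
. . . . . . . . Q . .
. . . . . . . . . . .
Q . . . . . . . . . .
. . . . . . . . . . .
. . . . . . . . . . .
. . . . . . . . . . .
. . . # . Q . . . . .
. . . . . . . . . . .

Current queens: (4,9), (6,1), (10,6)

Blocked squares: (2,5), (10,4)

Row 1: attacked by (4,9)→{6,9}; (6,1)→{1,6}; (10,6)→{6}. Safe: 2, 3, 4, 5, 7, 8, 10, 11. Place at column 7.
Row 2: attacked by (1,7)→{6,7,8}; (4,9)→{7,9,11}; (6,1)→{1,5}; (10,6)→{6}. Blocked: 5. Safe: 2, 3, 4, 10. Place at column 3.
Row 3: attacked by (1,7)→{5,7,9}; (2,3)→{2,3,4}; (4,9)→{8,9,10}; (6,1)→{1,4}; (10,6)→{6}. Safe: 11. Place at column 11.
Row 5: attacked by (1,7)→{3,7,11}; (2,3)→{3,6}; (3,11)→{9,11}; (4,9)→{8,9,10}; (6,1)→{1,2}; (10,6)→{1,6,11}. Safe: 4, 5. Place at column 4.
Row 7: attacked by (1,7)→{1,7}; (2,3)→{3,8}; (3,11)→{7,11}; (4,9)→{6,9}; (5,4)→{2,4,6}; (6,1)→{1,2}; (10,6)→{3,6,9}. Safe: 5, 10. Place at column 5.
Row 8: attacked by (1,7)→{7}; (2,3)→{3,9}; (3,11)→{6,11}; (4,9)→{5,9}; (5,4)→{1,4,7}; (6,1)→{1,3}; (7,5)→{4,5,6}; (10,6)→{4,6,8}. Safe: 2, 10. Place at column 10.
Row 9: attacked by (1,7)→{7}; (2,3)→{3,10}; (3,11)→{5,11}; (4,9)→{4,9}; (5,4)→{4,8}; (6,1)→{1,4}; (7,5)→{3,5,7}; (8,10)→{9,10,11}; (10,6)→{5,6,7}. Safe: 2. Place at column 2.
Row 11: attacked by (1,7)→{7}; (2,3)→{3}; (3,11)→{3,11}; (4,9)→{2,9}; (5,4)→{4,10}; (6,1)→{1,6}; (7,5)→{1,5,9}; (8,10)→{7,10}; (9,2)→{2,4}; (10,6)→{5,6,7}. Safe: 8. Place at column 8.
Columns [7, 3, 11, 9, 4, 1, 5, 10, 2, 6, 8], r−c [-6, -1, -8, -5, 1, 5, 2, -2, 7, 4, 3], r+c [8, 5, 14, 13, 9, 7, 12, 18, 11, 16, 19] are all distinct, so no two queens attack.

(1,7) (2,3) (3,11) (4,9) (5,4) (6,1) (7,5) (8,10) (9,2) (10,6) (11,8)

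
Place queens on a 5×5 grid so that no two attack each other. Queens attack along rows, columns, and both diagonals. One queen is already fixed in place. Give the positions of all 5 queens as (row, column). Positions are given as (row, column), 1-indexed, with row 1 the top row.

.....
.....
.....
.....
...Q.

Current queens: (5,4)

Row 1: attacked by (5,4)→{4}. Safe: 1, 2, 3, 5. Place at column 1.
Row 2: attacked by (1,1)→{1,2}; (5,4)→{1,4}. Safe: 3, 5. Place at column 3.
Row 3: attacked by (1,1)→{1,3}; (2,3)→{2,3,4}; (5,4)→{2,4}. Safe: 5. Place at column 5.
Row 4: attacked by (1,1)→{1,4}; (2,3)→{1,3,5}; (3,5)→{4,5}; (5,4)→{3,4,5}. Safe: 2. Place at column 2.
Columns [1, 3, 5, 2, 4], r−c [0, -1, -2, 2, 1], r+c [2, 5, 8, 6, 9] are all distinct, so no two queens attack.

(1,1) (2,3) (3,5) (4,2) (5,4)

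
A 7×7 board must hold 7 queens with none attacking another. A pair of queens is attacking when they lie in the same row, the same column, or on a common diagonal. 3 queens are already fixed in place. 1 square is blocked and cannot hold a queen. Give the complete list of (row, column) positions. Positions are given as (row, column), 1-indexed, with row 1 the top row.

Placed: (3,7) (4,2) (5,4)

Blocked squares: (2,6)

(1,3) (2,5) (3,7) (4,2) (5,4) (6,6) (7,1)

Row 1: attacked by (3,7)→{5,7}; (4,2)→{2,5}; (5,4)→{4}. Safe: 1, 3, 6. Place at column 3.
Row 2: attacked by (1,3)→{2,3,4}; (3,7)→{6,7}; (4,2)→{2,4}; (5,4)→{1,4,7}. Blocked: 6. Safe: 5. Place at column 5.
Row 6: attacked by (1,3)→{3}; (2,5)→{1,5}; (3,7)→{4,7}; (4,2)→{2,4}; (5,4)→{3,4,5}. Safe: 6. Place at column 6.
Row 7: attacked by (1,3)→{3}; (2,5)→{5}; (3,7)→{3,7}; (4,2)→{2,5}; (5,4)→{2,4,6}; (6,6)→{5,6,7}. Safe: 1. Place at column 1.
Columns [3, 5, 7, 2, 4, 6, 1], r−c [-2, -3, -4, 2, 1, 0, 6], r+c [4, 7, 10, 6, 9, 12, 8] are all distinct, so no two queens attack.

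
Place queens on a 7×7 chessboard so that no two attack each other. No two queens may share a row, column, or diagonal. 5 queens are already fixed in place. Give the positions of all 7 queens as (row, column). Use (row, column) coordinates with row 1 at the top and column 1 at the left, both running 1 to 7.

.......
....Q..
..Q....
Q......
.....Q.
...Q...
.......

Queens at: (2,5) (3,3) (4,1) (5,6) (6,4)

(1,7) (2,5) (3,3) (4,1) (5,6) (6,4) (7,2)

Row 1: attacked by (2,5)→{4,5,6}; (3,3)→{1,3,5}; (4,1)→{1,4}; (5,6)→{2,6}; (6,4)→{4}. Safe: 7. Place at column 7.
Row 7: attacked by (1,7)→{1,7}; (2,5)→{5}; (3,3)→{3,7}; (4,1)→{1,4}; (5,6)→{4,6}; (6,4)→{3,4,5}. Safe: 2. Place at column 2.
Columns [7, 5, 3, 1, 6, 4, 2], r−c [-6, -3, 0, 3, -1, 2, 5], r+c [8, 7, 6, 5, 11, 10, 9] are all distinct, so no two queens attack.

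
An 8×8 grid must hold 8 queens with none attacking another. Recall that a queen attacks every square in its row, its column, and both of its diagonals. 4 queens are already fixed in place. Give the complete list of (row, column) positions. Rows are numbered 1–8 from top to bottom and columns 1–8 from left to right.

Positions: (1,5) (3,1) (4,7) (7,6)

Row 2: attacked by (1,5)→{4,5,6}; (3,1)→{1,2}; (4,7)→{5,7}; (7,6)→{1,6}. Safe: 3, 8. Place at column 3.
Row 5: attacked by (1,5)→{1,5}; (2,3)→{3,6}; (3,1)→{1,3}; (4,7)→{6,7,8}; (7,6)→{4,6,8}. Safe: 2. Place at column 2.
Row 6: attacked by (1,5)→{5}; (2,3)→{3,7}; (3,1)→{1,4}; (4,7)→{5,7}; (5,2)→{1,2,3}; (7,6)→{5,6,7}. Safe: 8. Place at column 8.
Row 8: attacked by (1,5)→{5}; (2,3)→{3}; (3,1)→{1,6}; (4,7)→{3,7}; (5,2)→{2,5}; (6,8)→{6,8}; (7,6)→{5,6,7}. Safe: 4. Place at column 4.
Columns [5, 3, 1, 7, 2, 8, 6, 4], r−c [-4, -1, 2, -3, 3, -2, 1, 4], r+c [6, 5, 4, 11, 7, 14, 13, 12] are all distinct, so no two queens attack.

(1,5) (2,3) (3,1) (4,7) (5,2) (6,8) (7,6) (8,4)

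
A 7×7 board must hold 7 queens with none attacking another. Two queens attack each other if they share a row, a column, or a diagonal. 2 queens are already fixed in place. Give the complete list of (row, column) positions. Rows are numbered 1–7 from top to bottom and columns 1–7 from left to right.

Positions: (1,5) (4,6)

Row 2: attacked by (1,5)→{4,5,6}; (4,6)→{4,6}. Safe: 1, 2, 3, 7. Place at column 7.
Row 3: attacked by (1,5)→{3,5,7}; (2,7)→{6,7}; (4,6)→{5,6,7}. Safe: 1, 2, 4. Place at column 2.
Row 5: attacked by (1,5)→{1,5}; (2,7)→{4,7}; (3,2)→{2,4}; (4,6)→{5,6,7}. Safe: 3. Place at column 3.
Row 6: attacked by (1,5)→{5}; (2,7)→{3,7}; (3,2)→{2,5}; (4,6)→{4,6}; (5,3)→{2,3,4}. Safe: 1. Place at column 1.
Row 7: attacked by (1,5)→{5}; (2,7)→{2,7}; (3,2)→{2,6}; (4,6)→{3,6}; (5,3)→{1,3,5}; (6,1)→{1,2}. Safe: 4. Place at column 4.
Columns [5, 7, 2, 6, 3, 1, 4], r−c [-4, -5, 1, -2, 2, 5, 3], r+c [6, 9, 5, 10, 8, 7, 11] are all distinct, so no two queens attack.

(1,5) (2,7) (3,2) (4,6) (5,3) (6,1) (7,4)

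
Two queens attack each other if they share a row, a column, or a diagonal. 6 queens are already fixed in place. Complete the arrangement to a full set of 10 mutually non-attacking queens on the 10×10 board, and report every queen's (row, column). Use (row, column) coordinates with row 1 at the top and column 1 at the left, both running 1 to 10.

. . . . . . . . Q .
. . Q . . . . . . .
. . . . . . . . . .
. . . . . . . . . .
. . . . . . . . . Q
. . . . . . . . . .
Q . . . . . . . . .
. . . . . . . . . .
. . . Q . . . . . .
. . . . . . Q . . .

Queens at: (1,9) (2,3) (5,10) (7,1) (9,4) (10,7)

(1,9) (2,3) (3,6) (4,2) (5,10) (6,5) (7,1) (8,8) (9,4) (10,7)

Row 3: attacked by (1,9)→{7,9}; (2,3)→{2,3,4}; (5,10)→{8,10}; (7,1)→{1,5}; (9,4)→{4,10}; (10,7)→{7}. Safe: 6. Place at column 6.
Row 4: attacked by (1,9)→{6,9}; (2,3)→{1,3,5}; (3,6)→{5,6,7}; (5,10)→{9,10}; (7,1)→{1,4}; (9,4)→{4,9}; (10,7)→{1,7}. Safe: 2, 8. Place at column 2.
Row 6: attacked by (1,9)→{4,9}; (2,3)→{3,7}; (3,6)→{3,6,9}; (4,2)→{2,4}; (5,10)→{9,10}; (7,1)→{1,2}; (9,4)→{1,4,7}; (10,7)→{3,7}. Safe: 5, 8. Place at column 5.
Row 8: attacked by (1,9)→{2,9}; (2,3)→{3,9}; (3,6)→{1,6}; (4,2)→{2,6}; (5,10)→{7,10}; (6,5)→{3,5,7}; (7,1)→{1,2}; (9,4)→{3,4,5}; (10,7)→{5,7,9}. Safe: 8. Place at column 8.
Columns [9, 3, 6, 2, 10, 5, 1, 8, 4, 7], r−c [-8, -1, -3, 2, -5, 1, 6, 0, 5, 3], r+c [10, 5, 9, 6, 15, 11, 8, 16, 13, 17] are all distinct, so no two queens attack.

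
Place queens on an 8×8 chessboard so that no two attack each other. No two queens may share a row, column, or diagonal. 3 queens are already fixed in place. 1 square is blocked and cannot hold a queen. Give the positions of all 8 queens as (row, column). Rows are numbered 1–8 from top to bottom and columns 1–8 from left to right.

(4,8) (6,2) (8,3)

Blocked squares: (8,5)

Row 1: attacked by (4,8)→{5,8}; (6,2)→{2,7}; (8,3)→{3}. Safe: 1, 4, 6. Place at column 4.
Row 2: attacked by (1,4)→{3,4,5}; (4,8)→{6,8}; (6,2)→{2,6}; (8,3)→{3}. Safe: 1, 7. Place at column 7.
Row 3: attacked by (1,4)→{2,4,6}; (2,7)→{6,7,8}; (4,8)→{7,8}; (6,2)→{2,5}; (8,3)→{3,8}. Safe: 1. Place at column 1.
Row 5: attacked by (1,4)→{4,8}; (2,7)→{4,7}; (3,1)→{1,3}; (4,8)→{7,8}; (6,2)→{1,2,3}; (8,3)→{3,6}. Safe: 5. Place at column 5.
Row 7: attacked by (1,4)→{4}; (2,7)→{2,7}; (3,1)→{1,5}; (4,8)→{5,8}; (5,5)→{3,5,7}; (6,2)→{1,2,3}; (8,3)→{2,3,4}. Safe: 6. Place at column 6.
Columns [4, 7, 1, 8, 5, 2, 6, 3], r−c [-3, -5, 2, -4, 0, 4, 1, 5], r+c [5, 9, 4, 12, 10, 8, 13, 11] are all distinct, so no two queens attack.

(1,4) (2,7) (3,1) (4,8) (5,5) (6,2) (7,6) (8,3)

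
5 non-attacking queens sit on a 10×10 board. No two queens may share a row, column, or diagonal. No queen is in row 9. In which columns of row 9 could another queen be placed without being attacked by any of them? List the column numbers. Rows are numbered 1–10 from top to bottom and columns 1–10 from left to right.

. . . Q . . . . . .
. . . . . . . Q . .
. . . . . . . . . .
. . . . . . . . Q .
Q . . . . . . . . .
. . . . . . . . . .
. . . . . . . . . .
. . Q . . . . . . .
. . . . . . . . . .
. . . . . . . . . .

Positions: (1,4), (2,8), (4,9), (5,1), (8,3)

(1,4) attacks row 9 at column 4.
(2,8) attacks row 9 at column 8 and diagonals 1.
(4,9) attacks row 9 at column 9 and diagonals 4.
(5,1) attacks row 9 at column 1 and diagonals 5.
(8,3) attacks row 9 at column 3 and diagonals 2, 4.
Attacked columns: {1, 2, 3, 4, 5, 8, 9}. Safe: {6, 7, 10}.

columns 6, 7, 10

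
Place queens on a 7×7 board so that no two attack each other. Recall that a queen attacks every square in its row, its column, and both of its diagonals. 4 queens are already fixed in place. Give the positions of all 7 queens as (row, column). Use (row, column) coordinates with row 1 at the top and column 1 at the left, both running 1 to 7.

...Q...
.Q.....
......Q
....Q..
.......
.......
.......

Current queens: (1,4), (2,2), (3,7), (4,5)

(1,4) (2,2) (3,7) (4,5) (5,3) (6,1) (7,6)

Row 5: attacked by (1,4)→{4}; (2,2)→{2,5}; (3,7)→{5,7}; (4,5)→{4,5,6}. Safe: 1, 3. Place at column 3.
Row 6: attacked by (1,4)→{4}; (2,2)→{2,6}; (3,7)→{4,7}; (4,5)→{3,5,7}; (5,3)→{2,3,4}. Safe: 1. Place at column 1.
Row 7: attacked by (1,4)→{4}; (2,2)→{2,7}; (3,7)→{3,7}; (4,5)→{2,5}; (5,3)→{1,3,5}; (6,1)→{1,2}. Safe: 6. Place at column 6.
Columns [4, 2, 7, 5, 3, 1, 6], r−c [-3, 0, -4, -1, 2, 5, 1], r+c [5, 4, 10, 9, 8, 7, 13] are all distinct, so no two queens attack.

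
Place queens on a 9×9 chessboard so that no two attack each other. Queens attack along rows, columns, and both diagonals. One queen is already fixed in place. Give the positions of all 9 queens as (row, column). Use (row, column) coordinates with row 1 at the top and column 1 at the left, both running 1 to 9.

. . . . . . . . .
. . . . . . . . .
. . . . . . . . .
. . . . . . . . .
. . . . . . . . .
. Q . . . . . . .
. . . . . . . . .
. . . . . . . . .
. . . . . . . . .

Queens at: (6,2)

Row 1: attacked by (6,2)→{2,7}. Safe: 1, 3, 4, 5, 6, 8, 9. Place at column 1.
Row 2: attacked by (1,1)→{1,2}; (6,2)→{2,6}. Safe: 3, 4, 5, 7, 8, 9. Place at column 7.
Row 3: attacked by (1,1)→{1,3}; (2,7)→{6,7,8}; (6,2)→{2,5}. Safe: 4, 9. Place at column 4.
Row 4: attacked by (1,1)→{1,4}; (2,7)→{5,7,9}; (3,4)→{3,4,5}; (6,2)→{2,4}. Safe: 6, 8. Place at column 6.
Row 5: attacked by (1,1)→{1,5}; (2,7)→{4,7}; (3,4)→{2,4,6}; (4,6)→{5,6,7}; (6,2)→{1,2,3}. Safe: 8, 9. Place at column 9.
Row 7: attacked by (1,1)→{1,7}; (2,7)→{2,7}; (3,4)→{4,8}; (4,6)→{3,6,9}; (5,9)→{7,9}; (6,2)→{1,2,3}. Safe: 5. Place at column 5.
Row 8: attacked by (1,1)→{1,8}; (2,7)→{1,7}; (3,4)→{4,9}; (4,6)→{2,6}; (5,9)→{6,9}; (6,2)→{2,4}; (7,5)→{4,5,6}. Safe: 3. Place at column 3.
Row 9: attacked by (1,1)→{1,9}; (2,7)→{7}; (3,4)→{4}; (4,6)→{1,6}; (5,9)→{5,9}; (6,2)→{2,5}; (7,5)→{3,5,7}; (8,3)→{2,3,4}. Safe: 8. Place at column 8.
Columns [1, 7, 4, 6, 9, 2, 5, 3, 8], r−c [0, -5, -1, -2, -4, 4, 2, 5, 1], r+c [2, 9, 7, 10, 14, 8, 12, 11, 17] are all distinct, so no two queens attack.

(1,1) (2,7) (3,4) (4,6) (5,9) (6,2) (7,5) (8,3) (9,8)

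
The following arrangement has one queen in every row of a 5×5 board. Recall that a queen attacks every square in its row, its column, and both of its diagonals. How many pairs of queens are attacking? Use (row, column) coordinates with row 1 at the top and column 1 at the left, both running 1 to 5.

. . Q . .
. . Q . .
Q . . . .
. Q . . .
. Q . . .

4

Same column: (1,3)–(2,3) (column 3); (4,2)–(5,2) (column 2).
Same diagonal: (1,3)–(3,1) (|1−3| = |3−1| = 2); (3,1)–(4,2) (|3−4| = |1−2| = 1).
Total attacking pairs: 4.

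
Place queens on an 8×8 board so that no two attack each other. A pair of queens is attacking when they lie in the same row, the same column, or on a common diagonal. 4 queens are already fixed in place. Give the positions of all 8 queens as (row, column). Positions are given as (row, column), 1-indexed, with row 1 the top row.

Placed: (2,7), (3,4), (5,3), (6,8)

Row 1: attacked by (2,7)→{6,7,8}; (3,4)→{2,4,6}; (5,3)→{3,7}; (6,8)→{3,8}. Safe: 1, 5. Place at column 5.
Row 4: attacked by (1,5)→{2,5,8}; (2,7)→{5,7}; (3,4)→{3,4,5}; (5,3)→{2,3,4}; (6,8)→{6,8}. Safe: 1. Place at column 1.
Row 7: attacked by (1,5)→{5}; (2,7)→{2,7}; (3,4)→{4,8}; (4,1)→{1,4}; (5,3)→{1,3,5}; (6,8)→{7,8}. Safe: 6. Place at column 6.
Row 8: attacked by (1,5)→{5}; (2,7)→{1,7}; (3,4)→{4}; (4,1)→{1,5}; (5,3)→{3,6}; (6,8)→{6,8}; (7,6)→{5,6,7}. Safe: 2. Place at column 2.
Columns [5, 7, 4, 1, 3, 8, 6, 2], r−c [-4, -5, -1, 3, 2, -2, 1, 6], r+c [6, 9, 7, 5, 8, 14, 13, 10] are all distinct, so no two queens attack.

(1,5) (2,7) (3,4) (4,1) (5,3) (6,8) (7,6) (8,2)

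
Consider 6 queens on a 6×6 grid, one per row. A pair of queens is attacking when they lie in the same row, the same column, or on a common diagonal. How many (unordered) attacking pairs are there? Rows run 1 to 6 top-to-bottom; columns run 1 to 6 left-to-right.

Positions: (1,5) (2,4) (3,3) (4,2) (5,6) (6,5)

Same column: (1,5)–(6,5) (column 5).
Same diagonal: (1,5)–(2,4) (|1−2| = |5−4| = 1); (1,5)–(3,3) (|1−3| = |5−3| = 2); (1,5)–(4,2) (|1−4| = |5−2| = 3); (2,4)–(3,3) (|2−3| = |4−3| = 1); (2,4)–(4,2) (|2−4| = |4−2| = 2); (3,3)–(4,2) (|3−4| = |3−2| = 1); (5,6)–(6,5) (|5−6| = |6−5| = 1).
Total attacking pairs: 8.

8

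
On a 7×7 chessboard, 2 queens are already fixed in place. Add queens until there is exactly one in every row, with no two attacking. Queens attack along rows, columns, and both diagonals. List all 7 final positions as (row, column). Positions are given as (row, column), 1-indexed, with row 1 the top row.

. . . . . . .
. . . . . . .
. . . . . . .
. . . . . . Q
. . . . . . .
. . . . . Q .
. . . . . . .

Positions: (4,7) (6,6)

Row 1: attacked by (4,7)→{4,7}; (6,6)→{1,6}. Safe: 2, 3, 5. Place at column 5.
Row 2: attacked by (1,5)→{4,5,6}; (4,7)→{5,7}; (6,6)→{2,6}. Safe: 1, 3. Place at column 1.
Row 3: attacked by (1,5)→{3,5,7}; (2,1)→{1,2}; (4,7)→{6,7}; (6,6)→{3,6}. Safe: 4. Place at column 4.
Row 5: attacked by (1,5)→{1,5}; (2,1)→{1,4}; (3,4)→{2,4,6}; (4,7)→{6,7}; (6,6)→{5,6,7}. Safe: 3. Place at column 3.
Row 7: attacked by (1,5)→{5}; (2,1)→{1,6}; (3,4)→{4}; (4,7)→{4,7}; (5,3)→{1,3,5}; (6,6)→{5,6,7}. Safe: 2. Place at column 2.
Columns [5, 1, 4, 7, 3, 6, 2], r−c [-4, 1, -1, -3, 2, 0, 5], r+c [6, 3, 7, 11, 8, 12, 9] are all distinct, so no two queens attack.

(1,5) (2,1) (3,4) (4,7) (5,3) (6,6) (7,2)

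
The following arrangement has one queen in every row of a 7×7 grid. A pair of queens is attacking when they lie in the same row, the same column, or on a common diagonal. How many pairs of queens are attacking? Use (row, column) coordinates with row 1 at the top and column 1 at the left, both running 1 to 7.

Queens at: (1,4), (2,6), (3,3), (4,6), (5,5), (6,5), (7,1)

5

Same column: (2,6)–(4,6) (column 6); (5,5)–(6,5) (column 5).
Same diagonal: (2,6)–(7,1) (|2−7| = |6−1| = 5); (3,3)–(5,5) (|3−5| = |3−5| = 2); (4,6)–(5,5) (|4−5| = |6−5| = 1).
Total attacking pairs: 5.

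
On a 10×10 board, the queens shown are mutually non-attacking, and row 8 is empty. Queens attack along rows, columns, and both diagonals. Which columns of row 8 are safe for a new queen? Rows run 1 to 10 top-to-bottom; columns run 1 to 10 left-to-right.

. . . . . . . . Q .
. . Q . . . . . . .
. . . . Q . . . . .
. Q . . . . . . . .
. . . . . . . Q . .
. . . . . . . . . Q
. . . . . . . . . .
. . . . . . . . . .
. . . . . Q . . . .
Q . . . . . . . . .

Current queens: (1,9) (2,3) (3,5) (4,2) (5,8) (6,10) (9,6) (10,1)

(1,9) attacks row 8 at column 9 and diagonals 2.
(2,3) attacks row 8 at column 3 and diagonals 9.
(3,5) attacks row 8 at column 5 and diagonals 10.
(4,2) attacks row 8 at column 2 and diagonals 6.
(5,8) attacks row 8 at column 8 and diagonals 5.
(6,10) attacks row 8 at column 10 and diagonals 8.
(9,6) attacks row 8 at column 6 and diagonals 5, 7.
(10,1) attacks row 8 at column 1 and diagonals 3.
Attacked columns: {1, 2, 3, 5, 6, 7, 8, 9, 10}. Safe: {4}.

columns 4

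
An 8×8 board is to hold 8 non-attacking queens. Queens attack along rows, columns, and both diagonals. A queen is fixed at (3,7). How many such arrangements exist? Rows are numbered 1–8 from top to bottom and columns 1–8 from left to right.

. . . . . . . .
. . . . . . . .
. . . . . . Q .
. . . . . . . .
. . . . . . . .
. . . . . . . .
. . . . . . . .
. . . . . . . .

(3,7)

14

Branch on row 1: col 1 → 0; col 2 → 2; col 3 → 2; col 4 → 3; col 6 → 7; col 8 → 0.
Sum: 0 + 2 + 2 + 3 + 7 + 0 = 14.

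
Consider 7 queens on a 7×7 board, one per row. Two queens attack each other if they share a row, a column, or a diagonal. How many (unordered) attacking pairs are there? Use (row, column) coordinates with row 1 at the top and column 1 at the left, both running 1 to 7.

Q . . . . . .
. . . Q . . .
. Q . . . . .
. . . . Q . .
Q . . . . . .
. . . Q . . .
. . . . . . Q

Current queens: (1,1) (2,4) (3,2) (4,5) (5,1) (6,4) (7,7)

Same column: (1,1)–(5,1) (column 1); (2,4)–(6,4) (column 4).
Same diagonal: (1,1)–(7,7) (|1−7| = |1−7| = 6); (2,4)–(5,1) (|2−5| = |4−1| = 3).
Total attacking pairs: 4.

4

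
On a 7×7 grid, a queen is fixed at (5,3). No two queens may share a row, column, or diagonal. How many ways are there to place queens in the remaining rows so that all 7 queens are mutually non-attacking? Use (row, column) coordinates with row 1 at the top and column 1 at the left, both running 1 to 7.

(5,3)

6

Branch on row 1: col 1 → 1; col 2 → 1; col 4 → 1; col 5 → 2; col 6 → 1.
Sum: 1 + 1 + 1 + 2 + 1 = 6.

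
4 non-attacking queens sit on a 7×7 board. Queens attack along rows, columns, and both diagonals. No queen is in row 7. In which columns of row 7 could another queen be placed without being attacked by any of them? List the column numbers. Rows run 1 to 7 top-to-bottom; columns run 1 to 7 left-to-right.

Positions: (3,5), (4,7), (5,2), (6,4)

(3,5) attacks row 7 at column 5 and diagonals 1.
(4,7) attacks row 7 at column 7 and diagonals 4.
(5,2) attacks row 7 at column 2 and diagonals 4.
(6,4) attacks row 7 at column 4 and diagonals 3, 5.
Attacked columns: {1, 2, 3, 4, 5, 7}. Safe: {6}.

columns 6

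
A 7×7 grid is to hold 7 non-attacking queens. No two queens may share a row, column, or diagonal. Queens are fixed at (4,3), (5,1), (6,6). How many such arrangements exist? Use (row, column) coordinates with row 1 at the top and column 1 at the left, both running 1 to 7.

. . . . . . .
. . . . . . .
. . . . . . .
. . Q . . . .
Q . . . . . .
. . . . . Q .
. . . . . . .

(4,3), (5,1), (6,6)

Branch on row 1: col 2 → 1; col 4 → 0; col 7 → 0.
Sum: 1 + 0 + 0 = 1.

1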